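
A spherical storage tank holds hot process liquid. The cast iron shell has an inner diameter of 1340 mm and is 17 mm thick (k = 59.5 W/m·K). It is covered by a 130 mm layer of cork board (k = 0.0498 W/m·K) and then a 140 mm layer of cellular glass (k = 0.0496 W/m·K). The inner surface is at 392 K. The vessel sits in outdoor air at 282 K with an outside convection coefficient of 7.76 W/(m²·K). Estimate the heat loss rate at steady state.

Spherical conduction: R = (1/r_in − 1/r_out)/(4πk) per layer; series-sum.
R_cast iron shell = (1/0.67 − 1/0.687)/(4π×59.5) = 4.94×10^-5 K/W
R_cork board = (1/0.687 − 1/0.817)/(4π×0.0498) = 0.3701 K/W
R_cellular glass = (1/0.817 − 1/0.957)/(4π×0.0496) = 0.2873 K/W
R_outer film = 1/(h·4πr_o²) = 1/(7.76×4π×0.957²) = 0.0112 K/W
R_total = 0.6686 K/W
Q = ΔT/R_total = 110/0.6686

Q ≈ 165 W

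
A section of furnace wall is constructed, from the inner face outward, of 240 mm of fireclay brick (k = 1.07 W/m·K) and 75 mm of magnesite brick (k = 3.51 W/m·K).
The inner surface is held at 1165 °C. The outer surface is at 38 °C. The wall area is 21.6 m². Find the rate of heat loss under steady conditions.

Q ≈ 99100 W

Treating each layer as a thermal resistance in series:
R_fireclay brick = L/(kA) = 0.24/(1.07×21.6) = 0.01038 K/W
R_magnesite brick = L/(kA) = 0.075/(3.51×21.6) = 9.892×10^-4 K/W
R_total = 0.01137 K/W
Q = ΔT / R_total = 1127 / 0.01137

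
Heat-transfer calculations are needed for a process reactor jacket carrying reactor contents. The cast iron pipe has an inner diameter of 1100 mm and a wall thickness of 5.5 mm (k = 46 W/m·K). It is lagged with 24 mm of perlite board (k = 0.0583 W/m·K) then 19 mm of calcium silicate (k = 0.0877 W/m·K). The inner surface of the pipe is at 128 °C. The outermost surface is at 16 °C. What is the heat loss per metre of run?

q′ ≈ 643 W/m

Radial resistances (cylindrical: R_cond = ln(r_o/r_i)/(2πkL), R_conv = 1/(h·2πrL)):
R_cast iron pipe wall = ln(555.5/550)/(2π×46×1) = 3.443×10^-5 K/W
R_perlite board = ln(579.5/555.5)/(2π×0.0583×1) = 0.1155 K/W
R_calcium silicate = ln(598.5/579.5)/(2π×0.0877×1) = 0.05855 K/W
R_total = 0.174 K/W
Q = ΔT/R_total = 112/0.174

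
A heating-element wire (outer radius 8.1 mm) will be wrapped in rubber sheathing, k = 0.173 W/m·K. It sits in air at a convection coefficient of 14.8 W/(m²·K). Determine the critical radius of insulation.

r_cr ≈ 11.7 mm

For a cylinder r_cr = k/h = 0.173/14.8
r_cr = 11.7 mm; since the bare radius (8.1 mm) is below r_cr, adding a thin layer of insulation will *increase* heat loss.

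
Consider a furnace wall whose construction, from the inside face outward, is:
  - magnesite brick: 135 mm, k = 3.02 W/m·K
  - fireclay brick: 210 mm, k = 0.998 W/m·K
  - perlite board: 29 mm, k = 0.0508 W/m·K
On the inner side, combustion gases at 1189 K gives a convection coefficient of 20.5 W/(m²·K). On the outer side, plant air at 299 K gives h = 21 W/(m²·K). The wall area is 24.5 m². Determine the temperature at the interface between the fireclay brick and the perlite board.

Thermal resistances in series:
R_inner film = 1/(h_i·A) = 1/(20.5×24.5) = 0.001991 K/W
R_magnesite brick = L/(kA) = 0.135/(3.02×24.5) = 0.001825 K/W
R_fireclay brick = L/(kA) = 0.21/(0.998×24.5) = 0.008589 K/W
R_perlite board = L/(kA) = 0.029/(0.0508×24.5) = 0.0233 K/W
R_outer film = 1/(h_o·A) = 1/(21×24.5) = 0.001944 K/W
R_total = 0.03765 K/W;  Q = ΔT/R_total = 890/0.03765 = 23640 W
T_interface = T_inner − Q·ΣR(inner→interface) = 1189 − 23600×0.0124

T ≈ 896 K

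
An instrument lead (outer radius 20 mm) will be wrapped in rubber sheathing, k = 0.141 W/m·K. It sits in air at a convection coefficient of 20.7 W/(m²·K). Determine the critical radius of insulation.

For a cylinder r_cr = k/h = 0.141/20.7
r_cr = 6.81 mm; since the bare radius (20 mm) is above r_cr, any added insulation will reduce heat loss.

r_cr ≈ 6.81 mm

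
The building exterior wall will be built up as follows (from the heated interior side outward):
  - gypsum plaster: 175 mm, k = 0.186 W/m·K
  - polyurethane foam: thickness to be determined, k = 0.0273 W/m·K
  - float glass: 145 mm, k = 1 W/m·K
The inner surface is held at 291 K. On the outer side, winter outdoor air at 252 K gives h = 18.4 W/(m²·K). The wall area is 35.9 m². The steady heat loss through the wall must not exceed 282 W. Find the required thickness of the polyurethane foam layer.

L ≈ 104 mm

Series thermal resistances:
R_gypsum plaster = L/(kA) = 0.175/(0.186×35.9) = 0.02621 K/W
R_float glass = L/(kA) = 0.145/(1×35.9) = 0.004039 K/W
R_outer film = 1/(h_o·A) = 1/(18.4×35.9) = 0.001514 K/W
Sum of the known resistances R_other = 0.03176 K/W
Required total resistance R_tot = ΔT/Q_allow = 39/282 = 0.1383 K/W
R_polyurethane foam = R_tot − R_other = 0.1065 K/W
L = R·k·A = 0.1065×0.0273×35.9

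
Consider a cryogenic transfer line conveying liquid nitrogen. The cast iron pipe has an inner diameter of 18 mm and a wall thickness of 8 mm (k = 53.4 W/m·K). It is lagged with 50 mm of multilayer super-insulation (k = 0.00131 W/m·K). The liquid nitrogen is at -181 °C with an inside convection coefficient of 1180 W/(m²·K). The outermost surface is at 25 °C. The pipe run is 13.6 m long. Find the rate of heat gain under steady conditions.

Q ≈ 16.8 W

Radial resistances (cylindrical: R_cond = ln(r_o/r_i)/(2πkL), R_conv = 1/(h·2πrL)):
R_inner film = 1/(h_i·2πr₁L) = 1/(1180×2π×0.009×13.6) = 0.001102 K/W
R_cast iron pipe wall = ln(17/9)/(2π×53.4×13.6) = 1.394×10^-4 K/W
R_multilayer super-insulation = ln(67/17)/(2π×0.00131×13.6) = 12.25 K/W
R_total = 12.25 K/W
Q = ΔT/R_total = 206/12.25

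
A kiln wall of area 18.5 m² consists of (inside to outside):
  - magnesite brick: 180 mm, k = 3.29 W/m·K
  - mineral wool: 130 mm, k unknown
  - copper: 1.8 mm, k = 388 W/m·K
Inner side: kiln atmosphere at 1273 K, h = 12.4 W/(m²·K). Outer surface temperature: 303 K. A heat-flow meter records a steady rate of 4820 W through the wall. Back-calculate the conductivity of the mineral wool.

k ≈ 0.0362 W/(m·K)

Model the wall as resistances in series:
R_inner film = 1/(h_i·A) = 1/(12.4×18.5) = 0.004359 K/W
R_magnesite brick = L/(kA) = 0.18/(3.29×18.5) = 0.002957 K/W
R_copper = L/(kA) = 0.0018/(388×18.5) = 2.508×10^-7 K/W
Sum of known resistances R_other = 0.007317 K/W
Total R = ΔT/Q = 970/4820 = 0.2012 K/W
R_mineral wool = R_total − R_other = 0.1939 K/W
k = L/(R·A) = 0.13/(0.1939×18.5)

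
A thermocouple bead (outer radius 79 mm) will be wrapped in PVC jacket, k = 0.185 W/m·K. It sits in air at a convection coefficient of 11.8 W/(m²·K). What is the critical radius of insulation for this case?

r_cr ≈ 31.4 mm

For a sphere r_cr = 2k/h = 2×0.185/11.8
r_cr = 31.4 mm; since the bare radius (79 mm) is above r_cr, any added insulation will reduce heat loss.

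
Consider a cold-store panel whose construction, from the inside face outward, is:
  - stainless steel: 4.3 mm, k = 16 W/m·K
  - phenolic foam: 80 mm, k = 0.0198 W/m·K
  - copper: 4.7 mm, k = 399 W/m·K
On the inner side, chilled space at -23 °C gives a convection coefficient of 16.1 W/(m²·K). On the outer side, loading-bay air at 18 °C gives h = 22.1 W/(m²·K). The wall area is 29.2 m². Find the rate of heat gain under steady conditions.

Series thermal resistances:
R_inner film = 1/(h_i·A) = 1/(16.1×29.2) = 0.002127 K/W
R_stainless steel = L/(kA) = 0.0043/(16×29.2) = 9.204×10^-6 K/W
R_phenolic foam = L/(kA) = 0.08/(0.0198×29.2) = 0.1384 K/W
R_copper = L/(kA) = 0.0047/(399×29.2) = 4.034×10^-7 K/W
R_outer film = 1/(h_o·A) = 1/(22.1×29.2) = 0.00155 K/W
R_total = 0.1421 K/W
Q = ΔT / R_total = 41 / 0.1421

Q ≈ 289 W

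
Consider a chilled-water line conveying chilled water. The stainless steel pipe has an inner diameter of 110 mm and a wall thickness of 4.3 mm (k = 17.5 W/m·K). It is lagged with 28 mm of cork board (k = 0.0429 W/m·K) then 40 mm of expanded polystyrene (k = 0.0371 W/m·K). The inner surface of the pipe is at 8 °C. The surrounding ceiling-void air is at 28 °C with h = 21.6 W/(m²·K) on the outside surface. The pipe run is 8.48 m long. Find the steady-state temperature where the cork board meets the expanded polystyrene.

T ≈ 17.2 °C

Per-layer cylindrical resistances, series-summed:
R_stainless steel pipe wall = ln(59.3/55)/(2π×17.5×8.48) = 8.073×10^-5 K/W
R_cork board = ln(87.3/59.3)/(2π×0.0429×8.48) = 0.1692 K/W
R_expanded polystyrene = ln(127.3/87.3)/(2π×0.0371×8.48) = 0.1908 K/W
R_outer film = 1/(h_o·2πr_oL) = 1/(21.6×2π×0.1273×8.48) = 0.006826 K/W
R_total = 0.3669 K/W
Q = ΔT/R_total = 20/0.3669
Q = 54.5 W
T_interface = T_inner + Q·ΣR(inner→interface) = 8 + 54.5×0.1693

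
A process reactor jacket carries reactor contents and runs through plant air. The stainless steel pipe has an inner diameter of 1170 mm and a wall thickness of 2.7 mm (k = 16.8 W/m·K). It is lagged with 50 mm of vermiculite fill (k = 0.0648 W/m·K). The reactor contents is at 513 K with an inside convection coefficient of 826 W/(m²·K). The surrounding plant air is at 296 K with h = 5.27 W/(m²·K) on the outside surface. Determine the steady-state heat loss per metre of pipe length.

q′ ≈ 874 W/m

Treating each annulus and film as a series resistance:
R_inner film = 1/(h_i·2πr₁L) = 1/(826×2π×0.585×1) = 3.294×10^-4 K/W
R_stainless steel pipe wall = ln(587.7/585)/(2π×16.8×1) = 4.362×10^-5 K/W
R_vermiculite fill = ln(637.7/587.7)/(2π×0.0648×1) = 0.2005 K/W
R_outer film = 1/(h_o·2πr_oL) = 1/(5.27×2π×0.6377×1) = 0.04736 K/W
R_total = 0.2483 K/W
Q = ΔT/R_total = 217/0.2483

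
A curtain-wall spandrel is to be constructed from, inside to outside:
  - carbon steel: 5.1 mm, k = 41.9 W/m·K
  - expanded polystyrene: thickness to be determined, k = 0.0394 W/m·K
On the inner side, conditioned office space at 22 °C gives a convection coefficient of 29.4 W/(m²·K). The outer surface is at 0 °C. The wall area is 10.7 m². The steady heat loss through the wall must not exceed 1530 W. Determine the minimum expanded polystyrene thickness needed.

Thermal resistances in series:
R_inner film = 1/(h_i·A) = 1/(29.4×10.7) = 0.003179 K/W
R_carbon steel = L/(kA) = 0.0051/(41.9×10.7) = 1.138×10^-5 K/W
Sum of the known resistances R_other = 0.00319 K/W
Required total resistance R_tot = ΔT/Q_allow = 22/1530 = 0.01438 K/W
R_expanded polystyrene = R_tot − R_other = 0.01119 K/W
L = R·k·A = 0.01119×0.0394×10.7

L ≈ 4.72 mm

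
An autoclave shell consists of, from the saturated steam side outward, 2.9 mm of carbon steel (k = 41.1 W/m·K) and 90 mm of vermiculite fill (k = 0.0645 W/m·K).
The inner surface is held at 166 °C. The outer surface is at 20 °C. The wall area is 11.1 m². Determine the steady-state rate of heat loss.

Treating each layer as a thermal resistance in series:
R_carbon steel = L/(kA) = 0.0029/(41.1×11.1) = 6.357×10^-6 K/W
R_vermiculite fill = L/(kA) = 0.09/(0.0645×11.1) = 0.1257 K/W
R_total = 0.1257 K/W
Q = ΔT / R_total = 146 / 0.1257

Q ≈ 1160 W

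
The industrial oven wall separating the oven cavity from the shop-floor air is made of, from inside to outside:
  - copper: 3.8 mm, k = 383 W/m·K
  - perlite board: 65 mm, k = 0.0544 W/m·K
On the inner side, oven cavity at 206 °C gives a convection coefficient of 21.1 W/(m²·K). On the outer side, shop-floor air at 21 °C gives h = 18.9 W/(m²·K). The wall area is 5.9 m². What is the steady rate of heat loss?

Q ≈ 843 W

Thermal resistances in series:
R_inner film = 1/(h_i·A) = 1/(21.1×5.9) = 0.008033 K/W
R_copper = L/(kA) = 0.0038/(383×5.9) = 1.682×10^-6 K/W
R_perlite board = L/(kA) = 0.065/(0.0544×5.9) = 0.2025 K/W
R_outer film = 1/(h_o·A) = 1/(18.9×5.9) = 0.008968 K/W
R_total = 0.2195 K/W
Q = ΔT / R_total = 185 / 0.2195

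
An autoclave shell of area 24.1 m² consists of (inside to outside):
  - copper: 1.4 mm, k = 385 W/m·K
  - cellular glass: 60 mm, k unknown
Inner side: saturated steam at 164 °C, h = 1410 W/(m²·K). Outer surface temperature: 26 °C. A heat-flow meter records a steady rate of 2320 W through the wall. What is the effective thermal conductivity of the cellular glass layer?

Thermal resistances in series:
R_inner film = 1/(h_i·A) = 1/(1410×24.1) = 2.943×10^-5 K/W
R_copper = L/(kA) = 0.0014/(385×24.1) = 1.509×10^-7 K/W
Sum of known resistances R_other = 2.958×10^-5 K/W
Total R = ΔT/Q = 138/2320 = 0.05948 K/W
R_cellular glass = R_total − R_other = 0.05945 K/W
k = L/(R·A) = 0.06/(0.05945×24.1)

k ≈ 0.0419 W/(m·K)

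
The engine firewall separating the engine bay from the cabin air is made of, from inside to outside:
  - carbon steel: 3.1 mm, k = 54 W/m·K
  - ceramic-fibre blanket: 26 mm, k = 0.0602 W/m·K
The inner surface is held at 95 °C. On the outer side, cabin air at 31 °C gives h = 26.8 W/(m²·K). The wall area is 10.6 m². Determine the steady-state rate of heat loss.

Q ≈ 1450 W

Using the resistance-network approach (series):
R_carbon steel = L/(kA) = 0.0031/(54×10.6) = 5.416×10^-6 K/W
R_ceramic-fibre blanket = L/(kA) = 0.026/(0.0602×10.6) = 0.04074 K/W
R_outer film = 1/(h_o·A) = 1/(26.8×10.6) = 0.00352 K/W
R_total = 0.04427 K/W
Q = ΔT / R_total = 64 / 0.04427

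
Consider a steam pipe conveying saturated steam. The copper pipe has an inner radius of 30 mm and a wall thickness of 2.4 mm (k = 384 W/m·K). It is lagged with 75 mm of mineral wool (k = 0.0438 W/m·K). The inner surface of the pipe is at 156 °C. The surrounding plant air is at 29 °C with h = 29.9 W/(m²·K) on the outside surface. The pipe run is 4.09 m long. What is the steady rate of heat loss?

Q ≈ 118 W

Cylindrical conduction, so R = ln(r₂/r₁)/(2πkL) per layer, in series:
R_copper pipe wall = ln(32.4/30)/(2π×384×4.09) = 7.799×10^-6 K/W
R_mineral wool = ln(107.4/32.4)/(2π×0.0438×4.09) = 1.065 K/W
R_outer film = 1/(h_o·2πr_oL) = 1/(29.9×2π×0.1074×4.09) = 0.01212 K/W
R_total = 1.077 K/W
Q = ΔT/R_total = 127/1.077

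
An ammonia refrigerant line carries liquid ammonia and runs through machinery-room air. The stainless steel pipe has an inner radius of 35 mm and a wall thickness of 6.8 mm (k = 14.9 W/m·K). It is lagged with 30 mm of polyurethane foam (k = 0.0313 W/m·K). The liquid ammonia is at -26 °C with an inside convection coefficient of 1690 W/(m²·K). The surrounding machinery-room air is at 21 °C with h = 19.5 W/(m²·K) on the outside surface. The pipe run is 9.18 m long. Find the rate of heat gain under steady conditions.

Cylindrical conduction, so R = ln(r₂/r₁)/(2πkL) per layer, in series:
R_inner film = 1/(h_i·2πr₁L) = 1/(1690×2π×0.035×9.18) = 2.931×10^-4 K/W
R_stainless steel pipe wall = ln(41.8/35)/(2π×14.9×9.18) = 2.066×10^-4 K/W
R_polyurethane foam = ln(71.8/41.8)/(2π×0.0313×9.18) = 0.2997 K/W
R_outer film = 1/(h_o·2πr_oL) = 1/(19.5×2π×0.0718×9.18) = 0.01238 K/W
R_total = 0.3125 K/W
Q = ΔT/R_total = 47/0.3125

Q ≈ 150 W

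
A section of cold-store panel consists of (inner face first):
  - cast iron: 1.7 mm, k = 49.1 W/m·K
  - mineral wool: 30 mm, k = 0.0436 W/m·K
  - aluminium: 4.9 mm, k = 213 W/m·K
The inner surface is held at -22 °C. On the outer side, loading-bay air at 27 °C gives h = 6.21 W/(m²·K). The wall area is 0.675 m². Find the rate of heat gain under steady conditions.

Q ≈ 39 W

Using the resistance-network approach (series):
R_cast iron = L/(kA) = 0.0017/(49.1×0.675) = 5.129×10^-5 K/W
R_mineral wool = L/(kA) = 0.03/(0.0436×0.675) = 1.019 K/W
R_aluminium = L/(kA) = 0.0049/(213×0.675) = 3.408×10^-5 K/W
R_outer film = 1/(h_o·A) = 1/(6.21×0.675) = 0.2386 K/W
R_total = 1.258 K/W
Q = ΔT / R_total = 49 / 1.258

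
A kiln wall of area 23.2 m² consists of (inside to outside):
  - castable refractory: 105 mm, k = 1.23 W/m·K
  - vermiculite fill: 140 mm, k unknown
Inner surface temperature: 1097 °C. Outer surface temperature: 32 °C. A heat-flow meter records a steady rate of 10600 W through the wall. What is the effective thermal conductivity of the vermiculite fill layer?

Thermal resistances in series:
R_castable refractory = L/(kA) = 0.105/(1.23×23.2) = 0.00368 K/W
Sum of known resistances R_other = 0.00368 K/W
Total R = ΔT/Q = 1065/10600 = 0.1005 K/W
R_vermiculite fill = R_total − R_other = 0.09679 K/W
k = L/(R·A) = 0.14/(0.09679×23.2)

k ≈ 0.0623 W/(m·K)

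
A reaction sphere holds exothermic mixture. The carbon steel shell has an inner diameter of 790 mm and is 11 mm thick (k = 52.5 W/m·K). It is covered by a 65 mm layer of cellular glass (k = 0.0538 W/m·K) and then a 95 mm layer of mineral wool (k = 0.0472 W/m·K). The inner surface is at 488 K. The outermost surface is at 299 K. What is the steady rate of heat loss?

Q ≈ 171 W

Spherical conduction: R = (1/r_in − 1/r_out)/(4πk) per layer; series-sum.
R_carbon steel shell = (1/0.395 − 1/0.406)/(4π×52.5) = 1.04×10^-4 K/W
R_cellular glass = (1/0.406 − 1/0.471)/(4π×0.0538) = 0.5028 K/W
R_mineral wool = (1/0.471 − 1/0.566)/(4π×0.0472) = 0.6008 K/W
R_total = 1.104 K/W
Q = ΔT/R_total = 189/1.104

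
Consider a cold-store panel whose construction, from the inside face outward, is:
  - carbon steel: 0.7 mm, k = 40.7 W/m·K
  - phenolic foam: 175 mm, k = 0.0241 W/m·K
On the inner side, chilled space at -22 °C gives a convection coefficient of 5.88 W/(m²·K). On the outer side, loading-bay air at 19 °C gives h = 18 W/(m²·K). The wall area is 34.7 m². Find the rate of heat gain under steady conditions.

Using the resistance-network approach (series):
R_inner film = 1/(h_i·A) = 1/(5.88×34.7) = 0.004901 K/W
R_carbon steel = L/(kA) = 0.0007/(40.7×34.7) = 4.956×10^-7 K/W
R_phenolic foam = L/(kA) = 0.175/(0.0241×34.7) = 0.2093 K/W
R_outer film = 1/(h_o·A) = 1/(18×34.7) = 0.001601 K/W
R_total = 0.2158 K/W
Q = ΔT / R_total = 41 / 0.2158

Q ≈ 190 W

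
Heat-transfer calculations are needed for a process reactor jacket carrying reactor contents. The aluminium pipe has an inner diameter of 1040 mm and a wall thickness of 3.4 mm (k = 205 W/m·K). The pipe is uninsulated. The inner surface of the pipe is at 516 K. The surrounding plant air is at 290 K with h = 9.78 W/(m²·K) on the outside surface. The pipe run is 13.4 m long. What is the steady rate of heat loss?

Q ≈ 97400 W

Treating each annulus and film as a series resistance:
R_aluminium pipe wall = ln(523.4/520)/(2π×205×13.4) = 3.776×10^-7 K/W
R_outer film = 1/(h_o·2πr_oL) = 1/(9.78×2π×0.5234×13.4) = 0.00232 K/W
R_total = 0.002321 K/W
Q = ΔT/R_total = 226/0.002321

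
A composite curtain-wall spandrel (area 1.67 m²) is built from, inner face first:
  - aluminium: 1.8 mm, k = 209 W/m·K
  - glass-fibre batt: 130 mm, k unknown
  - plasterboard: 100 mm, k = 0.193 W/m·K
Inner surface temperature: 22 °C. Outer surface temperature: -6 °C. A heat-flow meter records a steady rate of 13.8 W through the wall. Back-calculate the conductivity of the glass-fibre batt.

Thermal resistances in series:
R_aluminium = L/(kA) = 0.0018/(209×1.67) = 5.157×10^-6 K/W
R_plasterboard = L/(kA) = 0.1/(0.193×1.67) = 0.3103 K/W
Sum of known resistances R_other = 0.3103 K/W
Total R = ΔT/Q = 28/13.8 = 2.029 K/W
R_glass-fibre batt = R_total − R_other = 1.719 K/W
k = L/(R·A) = 0.13/(1.719×1.67)

k ≈ 0.0453 W/(m·K)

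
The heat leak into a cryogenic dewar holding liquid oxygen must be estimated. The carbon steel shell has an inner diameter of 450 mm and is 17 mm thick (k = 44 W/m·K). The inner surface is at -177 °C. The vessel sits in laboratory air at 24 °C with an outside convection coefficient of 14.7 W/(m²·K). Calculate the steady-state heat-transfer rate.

Q ≈ 2160 W

Spherical conduction: R = (1/r_in − 1/r_out)/(4πk) per layer; series-sum.
R_carbon steel shell = (1/0.225 − 1/0.242)/(4π×44) = 5.647×10^-4 K/W
R_outer film = 1/(h·4πr_o²) = 1/(14.7×4π×0.242²) = 0.09244 K/W
R_total = 0.093 K/W
Q = ΔT/R_total = 201/0.093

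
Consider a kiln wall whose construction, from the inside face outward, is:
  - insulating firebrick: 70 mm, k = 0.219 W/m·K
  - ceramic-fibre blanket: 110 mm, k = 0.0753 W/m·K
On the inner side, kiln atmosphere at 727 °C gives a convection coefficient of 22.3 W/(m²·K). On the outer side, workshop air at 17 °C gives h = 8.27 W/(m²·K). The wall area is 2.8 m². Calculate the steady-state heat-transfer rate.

Q ≈ 1020 W

Using the resistance-network approach (series):
R_inner film = 1/(h_i·A) = 1/(22.3×2.8) = 0.01602 K/W
R_insulating firebrick = L/(kA) = 0.07/(0.219×2.8) = 0.1142 K/W
R_ceramic-fibre blanket = L/(kA) = 0.11/(0.0753×2.8) = 0.5217 K/W
R_outer film = 1/(h_o·A) = 1/(8.27×2.8) = 0.04319 K/W
R_total = 0.6951 K/W
Q = ΔT / R_total = 710 / 0.6951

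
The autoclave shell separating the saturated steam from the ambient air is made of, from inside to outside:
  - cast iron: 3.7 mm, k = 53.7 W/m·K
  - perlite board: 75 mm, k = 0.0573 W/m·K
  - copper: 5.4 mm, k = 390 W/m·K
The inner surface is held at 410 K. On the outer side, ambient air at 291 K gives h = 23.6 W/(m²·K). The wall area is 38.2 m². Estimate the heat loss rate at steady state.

Using the resistance-network approach (series):
R_cast iron = L/(kA) = 0.0037/(53.7×38.2) = 1.804×10^-6 K/W
R_perlite board = L/(kA) = 0.075/(0.0573×38.2) = 0.03426 K/W
R_copper = L/(kA) = 0.0054/(390×38.2) = 3.625×10^-7 K/W
R_outer film = 1/(h_o·A) = 1/(23.6×38.2) = 0.001109 K/W
R_total = 0.03538 K/W
Q = ΔT / R_total = 119 / 0.03538

Q ≈ 3360 W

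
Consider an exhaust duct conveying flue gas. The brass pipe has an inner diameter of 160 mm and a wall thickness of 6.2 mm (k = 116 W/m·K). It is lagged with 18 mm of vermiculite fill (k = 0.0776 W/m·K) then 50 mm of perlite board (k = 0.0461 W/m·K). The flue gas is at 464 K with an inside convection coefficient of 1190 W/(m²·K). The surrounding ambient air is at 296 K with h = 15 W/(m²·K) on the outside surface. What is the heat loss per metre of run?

Treating each annulus and film as a series resistance:
R_inner film = 1/(h_i·2πr₁L) = 1/(1190×2π×0.08×1) = 0.001672 K/W
R_brass pipe wall = ln(86.2/80)/(2π×116×1) = 1.024×10^-4 K/W
R_vermiculite fill = ln(104.2/86.2)/(2π×0.0776×1) = 0.3889 K/W
R_perlite board = ln(154.2/104.2)/(2π×0.0461×1) = 1.353 K/W
R_outer film = 1/(h_o·2πr_oL) = 1/(15×2π×0.1542×1) = 0.06881 K/W
R_total = 1.813 K/W
Q = ΔT/R_total = 168/1.813

q′ ≈ 92.7 W/m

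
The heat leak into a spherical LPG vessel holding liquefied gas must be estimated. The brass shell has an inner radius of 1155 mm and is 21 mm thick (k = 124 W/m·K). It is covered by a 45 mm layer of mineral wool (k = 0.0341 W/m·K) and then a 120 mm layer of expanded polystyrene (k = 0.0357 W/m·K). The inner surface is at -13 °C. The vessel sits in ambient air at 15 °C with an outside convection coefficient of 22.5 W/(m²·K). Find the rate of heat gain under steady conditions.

Radial (spherical) resistances in series:
R_brass shell = (1/1.155 − 1/1.176)/(4π×124) = 9.922×10^-6 K/W
R_mineral wool = (1/1.176 − 1/1.221)/(4π×0.0341) = 0.07314 K/W
R_expanded polystyrene = (1/1.221 − 1/1.341)/(4π×0.0357) = 0.1634 K/W
R_outer film = 1/(h·4πr_o²) = 1/(22.5×4π×1.341²) = 0.001967 K/W
R_total = 0.2385 K/W
Q = ΔT/R_total = 28/0.2385

Q ≈ 117 W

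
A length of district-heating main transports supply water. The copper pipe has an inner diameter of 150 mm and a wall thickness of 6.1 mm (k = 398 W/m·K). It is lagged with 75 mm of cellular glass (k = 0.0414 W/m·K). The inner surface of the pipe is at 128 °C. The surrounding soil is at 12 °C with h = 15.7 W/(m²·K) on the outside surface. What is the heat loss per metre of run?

For a radial system each layer contributes R = ln(r_out/r_in)/(2πkL); films add R = 1/(hA).
R_copper pipe wall = ln(81.1/75)/(2π×398×1) = 3.127×10^-5 K/W
R_cellular glass = ln(156.1/81.1)/(2π×0.0414×1) = 2.517 K/W
R_outer film = 1/(h_o·2πr_oL) = 1/(15.7×2π×0.1561×1) = 0.06494 K/W
R_total = 2.582 K/W
Q = ΔT/R_total = 116/2.582

q′ ≈ 44.9 W/m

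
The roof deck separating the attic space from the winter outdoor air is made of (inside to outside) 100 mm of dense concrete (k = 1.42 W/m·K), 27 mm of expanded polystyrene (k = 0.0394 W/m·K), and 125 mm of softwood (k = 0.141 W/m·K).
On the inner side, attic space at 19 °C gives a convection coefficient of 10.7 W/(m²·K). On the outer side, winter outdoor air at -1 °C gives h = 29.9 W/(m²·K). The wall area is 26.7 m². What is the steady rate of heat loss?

Using the resistance-network approach (series):
R_inner film = 1/(h_i·A) = 1/(10.7×26.7) = 0.0035 K/W
R_dense concrete = L/(kA) = 0.1/(1.42×26.7) = 0.002638 K/W
R_expanded polystyrene = L/(kA) = 0.027/(0.0394×26.7) = 0.02567 K/W
R_softwood = L/(kA) = 0.125/(0.141×26.7) = 0.0332 K/W
R_outer film = 1/(h_o·A) = 1/(29.9×26.7) = 0.001253 K/W
R_total = 0.06626 K/W
Q = ΔT / R_total = 20 / 0.06626

Q ≈ 302 W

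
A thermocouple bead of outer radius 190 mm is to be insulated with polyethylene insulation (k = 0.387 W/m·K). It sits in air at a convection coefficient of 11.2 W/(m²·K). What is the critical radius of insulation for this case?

r_cr ≈ 69.1 mm

For a sphere r_cr = 2k/h = 2×0.387/11.2
r_cr = 69.1 mm; since the bare radius (190 mm) is above r_cr, any added insulation will reduce heat loss.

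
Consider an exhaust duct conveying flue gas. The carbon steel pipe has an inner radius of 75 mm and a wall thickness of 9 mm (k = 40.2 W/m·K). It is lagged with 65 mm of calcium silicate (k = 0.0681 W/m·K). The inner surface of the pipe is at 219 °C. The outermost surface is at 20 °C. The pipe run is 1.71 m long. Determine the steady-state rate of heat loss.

For a radial system each layer contributes R = ln(r_out/r_in)/(2πkL); films add R = 1/(hA).
R_carbon steel pipe wall = ln(84/75)/(2π×40.2×1.71) = 2.624×10^-4 K/W
R_calcium silicate = ln(149/84)/(2π×0.0681×1.71) = 0.7833 K/W
R_total = 0.7836 K/W
Q = ΔT/R_total = 199/0.7836

Q ≈ 254 W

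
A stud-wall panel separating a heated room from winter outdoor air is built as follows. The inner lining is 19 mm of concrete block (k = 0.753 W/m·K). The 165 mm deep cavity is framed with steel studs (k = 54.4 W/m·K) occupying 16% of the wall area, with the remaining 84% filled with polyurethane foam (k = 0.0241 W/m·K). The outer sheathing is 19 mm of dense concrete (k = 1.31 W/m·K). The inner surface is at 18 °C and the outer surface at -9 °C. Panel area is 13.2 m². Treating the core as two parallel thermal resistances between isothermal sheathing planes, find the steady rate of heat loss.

Q ≈ 6080 W

Sheathing layers in series; stud and cavity paths in parallel between them.
R_inner = 0.019/(0.753×13.2) = 0.001912 K/W
R_stud  = 0.165/(54.4×0.16×13.2) = 0.001436 K/W
R_cav   = 0.165/(0.0241×0.84×13.2) = 0.6175 K/W
1/R_core = 1/R_stud + 1/R_cav → R_core = 0.001433 K/W
R_outer = 0.019/(1.31×13.2) = 0.001099 K/W
R_total = 0.004443 K/W
Q = ΔT/R_total = 27/0.004443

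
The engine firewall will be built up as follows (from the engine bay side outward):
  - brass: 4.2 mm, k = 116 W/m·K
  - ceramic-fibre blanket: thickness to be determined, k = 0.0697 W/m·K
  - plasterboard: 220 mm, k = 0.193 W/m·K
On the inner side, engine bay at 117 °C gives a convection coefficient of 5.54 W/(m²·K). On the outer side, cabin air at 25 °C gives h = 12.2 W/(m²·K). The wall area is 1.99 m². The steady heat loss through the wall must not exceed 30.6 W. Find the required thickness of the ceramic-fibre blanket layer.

L ≈ 319 mm

Treating each layer as a thermal resistance in series:
R_inner film = 1/(h_i·A) = 1/(5.54×1.99) = 0.09071 K/W
R_brass = L/(kA) = 0.0042/(116×1.99) = 1.819×10^-5 K/W
R_plasterboard = L/(kA) = 0.22/(0.193×1.99) = 0.5728 K/W
R_outer film = 1/(h_o·A) = 1/(12.2×1.99) = 0.04119 K/W
Sum of the known resistances R_other = 0.7047 K/W
Required total resistance R_tot = ΔT/Q_allow = 92/30.6 = 3.007 K/W
R_ceramic-fibre blanket = R_tot − R_other = 2.302 K/W
L = R·k·A = 2.302×0.0697×1.99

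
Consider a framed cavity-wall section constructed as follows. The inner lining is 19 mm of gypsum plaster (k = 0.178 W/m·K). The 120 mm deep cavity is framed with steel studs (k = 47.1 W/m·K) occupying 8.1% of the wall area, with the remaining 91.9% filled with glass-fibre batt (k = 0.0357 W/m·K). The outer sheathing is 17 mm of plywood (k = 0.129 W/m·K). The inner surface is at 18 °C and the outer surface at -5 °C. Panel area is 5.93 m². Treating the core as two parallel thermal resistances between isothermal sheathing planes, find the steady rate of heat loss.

Sheathing layers in series; stud and cavity paths in parallel between them.
R_inner = 0.019/(0.178×5.93) = 0.018 K/W
R_stud  = 0.12/(47.1×0.081×5.93) = 0.005304 K/W
R_cav   = 0.12/(0.0357×0.919×5.93) = 0.6168 K/W
1/R_core = 1/R_stud + 1/R_cav → R_core = 0.005259 K/W
R_outer = 0.017/(0.129×5.93) = 0.02222 K/W
R_total = 0.04548 K/W
Q = ΔT/R_total = 23/0.04548

Q ≈ 506 W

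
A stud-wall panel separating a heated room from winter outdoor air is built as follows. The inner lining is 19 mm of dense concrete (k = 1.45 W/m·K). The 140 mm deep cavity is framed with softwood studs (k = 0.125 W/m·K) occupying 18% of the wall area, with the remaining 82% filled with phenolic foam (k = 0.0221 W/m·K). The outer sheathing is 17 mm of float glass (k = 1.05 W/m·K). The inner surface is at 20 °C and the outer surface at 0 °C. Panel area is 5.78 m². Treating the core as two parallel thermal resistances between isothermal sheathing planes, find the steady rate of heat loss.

Sheathing layers in series; stud and cavity paths in parallel between them.
R_inner = 0.019/(1.45×5.78) = 0.002267 K/W
R_stud  = 0.14/(0.125×0.18×5.78) = 1.077 K/W
R_cav   = 0.14/(0.0221×0.82×5.78) = 1.337 K/W
1/R_core = 1/R_stud + 1/R_cav → R_core = 0.5963 K/W
R_outer = 0.017/(1.05×5.78) = 0.002801 K/W
R_total = 0.6013 K/W
Q = ΔT/R_total = 20/0.6013

Q ≈ 33.3 W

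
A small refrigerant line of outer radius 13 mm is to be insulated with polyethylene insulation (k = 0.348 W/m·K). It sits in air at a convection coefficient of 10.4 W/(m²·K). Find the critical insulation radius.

r_cr ≈ 33.5 mm

For a cylinder r_cr = k/h = 0.348/10.4
r_cr = 33.5 mm; since the bare radius (13 mm) is below r_cr, adding a thin layer of insulation will *increase* heat loss.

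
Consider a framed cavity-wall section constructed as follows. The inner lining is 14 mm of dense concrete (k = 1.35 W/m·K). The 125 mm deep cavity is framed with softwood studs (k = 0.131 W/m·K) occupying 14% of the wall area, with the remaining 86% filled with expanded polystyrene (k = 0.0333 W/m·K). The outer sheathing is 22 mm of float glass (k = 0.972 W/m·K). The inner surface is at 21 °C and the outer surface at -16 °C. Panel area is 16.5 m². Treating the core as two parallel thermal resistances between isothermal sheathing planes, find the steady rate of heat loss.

Sheathing layers in series; stud and cavity paths in parallel between them.
R_inner = 0.014/(1.35×16.5) = 6.285×10^-4 K/W
R_stud  = 0.125/(0.131×0.14×16.5) = 0.4131 K/W
R_cav   = 0.125/(0.0333×0.86×16.5) = 0.2645 K/W
1/R_core = 1/R_stud + 1/R_cav → R_core = 0.1613 K/W
R_outer = 0.022/(0.972×16.5) = 0.001372 K/W
R_total = 0.1633 K/W
Q = ΔT/R_total = 37/0.1633

Q ≈ 227 W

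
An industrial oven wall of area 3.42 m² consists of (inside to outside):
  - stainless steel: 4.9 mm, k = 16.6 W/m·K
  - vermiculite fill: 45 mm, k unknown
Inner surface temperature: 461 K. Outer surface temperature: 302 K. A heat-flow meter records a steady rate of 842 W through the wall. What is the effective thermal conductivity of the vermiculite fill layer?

k ≈ 0.0697 W/(m·K)

Series thermal resistances:
R_stainless steel = L/(kA) = 0.0049/(16.6×3.42) = 8.631×10^-5 K/W
Sum of known resistances R_other = 8.631×10^-5 K/W
Total R = ΔT/Q = 159/842 = 0.1888 K/W
R_vermiculite fill = R_total − R_other = 0.1887 K/W
k = L/(R·A) = 0.045/(0.1887×3.42)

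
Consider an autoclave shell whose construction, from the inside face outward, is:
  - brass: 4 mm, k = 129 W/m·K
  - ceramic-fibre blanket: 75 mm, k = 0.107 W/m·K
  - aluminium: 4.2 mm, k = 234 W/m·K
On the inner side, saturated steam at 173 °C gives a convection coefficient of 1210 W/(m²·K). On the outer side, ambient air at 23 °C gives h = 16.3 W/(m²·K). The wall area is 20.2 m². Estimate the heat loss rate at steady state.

Q ≈ 3970 W

Thermal resistances in series:
R_inner film = 1/(h_i·A) = 1/(1210×20.2) = 4.091×10^-5 K/W
R_brass = L/(kA) = 0.004/(129×20.2) = 1.535×10^-6 K/W
R_ceramic-fibre blanket = L/(kA) = 0.075/(0.107×20.2) = 0.0347 K/W
R_aluminium = L/(kA) = 0.0042/(234×20.2) = 8.886×10^-7 K/W
R_outer film = 1/(h_o·A) = 1/(16.3×20.2) = 0.003037 K/W
R_total = 0.03778 K/W
Q = ΔT / R_total = 150 / 0.03778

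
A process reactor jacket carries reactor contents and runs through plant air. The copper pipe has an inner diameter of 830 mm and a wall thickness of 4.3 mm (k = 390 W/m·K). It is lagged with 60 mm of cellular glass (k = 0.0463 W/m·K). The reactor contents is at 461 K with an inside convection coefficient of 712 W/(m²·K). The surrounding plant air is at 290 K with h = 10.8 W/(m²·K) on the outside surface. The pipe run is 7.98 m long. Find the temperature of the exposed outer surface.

Treating each annulus and film as a series resistance:
R_inner film = 1/(h_i·2πr₁L) = 1/(712×2π×0.415×7.98) = 6.75×10^-5 K/W
R_copper pipe wall = ln(419.3/415)/(2π×390×7.98) = 5.271×10^-7 K/W
R_cellular glass = ln(479.3/419.3)/(2π×0.0463×7.98) = 0.05761 K/W
R_outer film = 1/(h_o·2πr_oL) = 1/(10.8×2π×0.4793×7.98) = 0.003853 K/W
R_total = 0.06153 K/W
Q = ΔT/R_total = 171/0.06153
Q = 2780 W
T_interface = T_inner − Q·ΣR(inner→interface) = 461 − 2780×0.05768

T ≈ 301 K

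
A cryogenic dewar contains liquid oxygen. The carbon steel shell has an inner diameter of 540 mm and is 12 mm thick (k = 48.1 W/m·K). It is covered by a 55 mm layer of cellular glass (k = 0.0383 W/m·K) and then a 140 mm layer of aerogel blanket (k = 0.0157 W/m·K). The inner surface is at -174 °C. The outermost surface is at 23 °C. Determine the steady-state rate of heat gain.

Q ≈ 35.1 W

Each spherical layer contributes R = (1/r_i − 1/r_o)/(4πk):
R_carbon steel shell = (1/0.27 − 1/0.282)/(4π×48.1) = 2.607×10^-4 K/W
R_cellular glass = (1/0.282 − 1/0.337)/(4π×0.0383) = 1.202 K/W
R_aerogel blanket = (1/0.337 − 1/0.477)/(4π×0.0157) = 4.414 K/W
R_total = 5.617 K/W
Q = ΔT/R_total = 197/5.617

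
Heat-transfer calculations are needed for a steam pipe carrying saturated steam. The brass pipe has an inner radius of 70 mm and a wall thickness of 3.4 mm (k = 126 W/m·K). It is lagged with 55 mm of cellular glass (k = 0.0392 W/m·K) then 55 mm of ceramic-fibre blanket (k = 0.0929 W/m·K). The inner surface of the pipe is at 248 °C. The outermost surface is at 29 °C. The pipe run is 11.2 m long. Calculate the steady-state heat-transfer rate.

Per-layer cylindrical resistances, series-summed:
R_brass pipe wall = ln(73.4/70)/(2π×126×11.2) = 5.349×10^-6 K/W
R_cellular glass = ln(128.4/73.4)/(2π×0.0392×11.2) = 0.2027 K/W
R_ceramic-fibre blanket = ln(183.4/128.4)/(2π×0.0929×11.2) = 0.05453 K/W
R_total = 0.2573 K/W
Q = ΔT/R_total = 219/0.2573

Q ≈ 851 W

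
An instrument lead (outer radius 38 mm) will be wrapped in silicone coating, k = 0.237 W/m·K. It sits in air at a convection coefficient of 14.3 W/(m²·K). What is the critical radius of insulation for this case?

r_cr ≈ 16.6 mm

For a cylinder r_cr = k/h = 0.237/14.3
r_cr = 16.6 mm; since the bare radius (38 mm) is above r_cr, any added insulation will reduce heat loss.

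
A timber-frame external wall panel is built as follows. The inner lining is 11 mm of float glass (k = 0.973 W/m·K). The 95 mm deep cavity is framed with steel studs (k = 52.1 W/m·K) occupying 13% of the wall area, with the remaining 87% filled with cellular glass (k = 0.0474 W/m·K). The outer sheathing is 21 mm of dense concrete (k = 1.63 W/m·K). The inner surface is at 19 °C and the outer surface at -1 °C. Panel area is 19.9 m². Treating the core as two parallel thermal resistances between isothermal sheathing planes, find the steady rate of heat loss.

Sheathing layers in series; stud and cavity paths in parallel between them.
R_inner = 0.011/(0.973×19.9) = 5.681×10^-4 K/W
R_stud  = 0.095/(52.1×0.13×19.9) = 7.048×10^-4 K/W
R_cav   = 0.095/(0.0474×0.87×19.9) = 0.1158 K/W
1/R_core = 1/R_stud + 1/R_cav → R_core = 7.006×10^-4 K/W
R_outer = 0.021/(1.63×19.9) = 6.474×10^-4 K/W
R_total = 0.001916 K/W
Q = ΔT/R_total = 20/0.001916

Q ≈ 10400 W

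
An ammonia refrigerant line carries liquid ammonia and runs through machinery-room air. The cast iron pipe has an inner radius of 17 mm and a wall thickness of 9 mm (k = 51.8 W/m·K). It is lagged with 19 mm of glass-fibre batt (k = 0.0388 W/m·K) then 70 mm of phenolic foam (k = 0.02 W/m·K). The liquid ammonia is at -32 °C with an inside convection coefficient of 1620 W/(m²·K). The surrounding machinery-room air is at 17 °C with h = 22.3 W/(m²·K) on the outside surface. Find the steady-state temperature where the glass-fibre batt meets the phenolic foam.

T ≈ -20.7 °C

Treating each annulus and film as a series resistance:
R_inner film = 1/(h_i·2πr₁L) = 1/(1620×2π×0.017×1) = 0.005779 K/W
R_cast iron pipe wall = ln(26/17)/(2π×51.8×1) = 0.001305 K/W
R_glass-fibre batt = ln(45/26)/(2π×0.0388×1) = 2.25 K/W
R_phenolic foam = ln(115/45)/(2π×0.02×1) = 7.467 K/W
R_outer film = 1/(h_o·2πr_oL) = 1/(22.3×2π×0.115×1) = 0.06206 K/W
R_total = 9.786 K/W
Q = ΔT/R_total = 49/9.786
Q = 5.01 W/m
T_interface = T_inner + Q·ΣR(inner→interface) = -32 + 5.01×2.257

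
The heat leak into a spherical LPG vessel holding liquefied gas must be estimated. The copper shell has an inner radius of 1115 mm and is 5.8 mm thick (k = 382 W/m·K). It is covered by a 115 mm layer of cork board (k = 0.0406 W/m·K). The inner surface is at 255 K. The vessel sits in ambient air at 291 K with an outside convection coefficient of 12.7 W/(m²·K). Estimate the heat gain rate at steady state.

Q ≈ 216 W

Spherical conduction: R = (1/r_in − 1/r_out)/(4πk) per layer; series-sum.
R_copper shell = (1/1.115 − 1/1.1208)/(4π×382) = 9.668×10^-7 K/W
R_cork board = (1/1.1208 − 1/1.2358)/(4π×0.0406) = 0.1627 K/W
R_outer film = 1/(h·4πr_o²) = 1/(12.7×4π×1.2358²) = 0.004103 K/W
R_total = 0.1668 K/W
Q = ΔT/R_total = 36/0.1668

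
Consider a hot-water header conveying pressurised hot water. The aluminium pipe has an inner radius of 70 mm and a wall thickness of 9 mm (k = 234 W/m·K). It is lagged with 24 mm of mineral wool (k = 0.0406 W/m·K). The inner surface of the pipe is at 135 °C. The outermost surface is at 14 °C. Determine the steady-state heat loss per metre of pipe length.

Radial resistances (cylindrical: R_cond = ln(r_o/r_i)/(2πkL), R_conv = 1/(h·2πrL)):
R_aluminium pipe wall = ln(79/70)/(2π×234×1) = 8.227×10^-5 K/W
R_mineral wool = ln(103/79)/(2π×0.0406×1) = 1.04 K/W
R_total = 1.04 K/W
Q = ΔT/R_total = 121/1.04

q′ ≈ 116 W/m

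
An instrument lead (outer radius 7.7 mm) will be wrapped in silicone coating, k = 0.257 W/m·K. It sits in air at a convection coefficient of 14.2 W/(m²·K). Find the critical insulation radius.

r_cr ≈ 18.1 mm

For a cylinder r_cr = k/h = 0.257/14.2
r_cr = 18.1 mm; since the bare radius (7.7 mm) is below r_cr, adding a thin layer of insulation will *increase* heat loss.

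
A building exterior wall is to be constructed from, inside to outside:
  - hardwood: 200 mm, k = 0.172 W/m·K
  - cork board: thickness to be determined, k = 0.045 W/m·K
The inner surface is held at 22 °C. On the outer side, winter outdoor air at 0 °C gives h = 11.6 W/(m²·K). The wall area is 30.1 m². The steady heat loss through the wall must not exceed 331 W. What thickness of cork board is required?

L ≈ 33.8 mm

Treating each layer as a thermal resistance in series:
R_hardwood = L/(kA) = 0.2/(0.172×30.1) = 0.03863 K/W
R_outer film = 1/(h_o·A) = 1/(11.6×30.1) = 0.002864 K/W
Sum of the known resistances R_other = 0.04149 K/W
Required total resistance R_tot = ΔT/Q_allow = 22/331 = 0.06647 K/W
R_cork board = R_tot − R_other = 0.02497 K/W
L = R·k·A = 0.02497×0.045×30.1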